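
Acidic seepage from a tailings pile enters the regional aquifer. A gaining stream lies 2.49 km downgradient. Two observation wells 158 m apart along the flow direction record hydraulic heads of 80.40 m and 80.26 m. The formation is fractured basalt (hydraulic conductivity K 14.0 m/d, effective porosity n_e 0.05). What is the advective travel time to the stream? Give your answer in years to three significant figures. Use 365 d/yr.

27.5 years

Hydraulic gradient i = (80.40 − 80.26) / 158 = 0.14 / 158 = 8.861e-4
q = Ki = 14.0 × 8.861e-4 = 0.01241 m/d
v = Ki/n = 14.0·8.861e-4/0.05 = 0.2481 m/d
L = 2.49 km = 2490 m
t = L / v = 2490 / 0.2481 = 10040 d
   = 10040 / 365 = 27.5 yr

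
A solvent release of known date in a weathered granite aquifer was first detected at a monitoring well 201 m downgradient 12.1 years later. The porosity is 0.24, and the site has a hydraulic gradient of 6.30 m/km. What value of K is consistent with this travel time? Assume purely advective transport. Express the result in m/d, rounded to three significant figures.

1.73 m/d

t = 12.1 years = 4417 d
v = L / t = 201 / 4417 = 0.04551 m/d
K = v · n / i = 0.04551 × 0.24 / 0.0063 = 1.73 m/d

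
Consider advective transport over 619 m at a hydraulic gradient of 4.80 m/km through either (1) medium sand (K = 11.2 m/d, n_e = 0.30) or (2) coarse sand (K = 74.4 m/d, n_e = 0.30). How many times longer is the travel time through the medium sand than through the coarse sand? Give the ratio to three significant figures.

6.64

Unit 1 (medium sand): v = 11.2×0.0048/0.30 = 0.1792 m/d, t = 619/0.1792 = 3454 d
Unit 2 (coarse sand): v = 74.4×0.0048/0.30 = 1.190 m/d, t = 619/1.190 = 520.0 d
t(medium sand) / t(coarse sand) = 3454/520.0 = 6.64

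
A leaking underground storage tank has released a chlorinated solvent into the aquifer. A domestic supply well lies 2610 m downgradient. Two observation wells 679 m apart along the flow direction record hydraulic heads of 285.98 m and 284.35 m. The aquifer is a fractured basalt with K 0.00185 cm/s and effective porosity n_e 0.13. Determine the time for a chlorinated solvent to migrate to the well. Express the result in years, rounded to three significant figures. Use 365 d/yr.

Hydraulic gradient i = (285.98 − 284.35) / 679 = 1.63 / 679 = 0.002401
K = 0.00185 cm/s × 864 = 1.598 m/d
Darcy flux q = K·i = 1.598 × 0.002401 = 0.003837 m/d
v = Ki/n = 1.598·0.002401/0.13 = 0.02952 m/d
t = L / v = 2610 / 0.02952 = 88430 d
   = 88430 / 365 = 242 yr

242 years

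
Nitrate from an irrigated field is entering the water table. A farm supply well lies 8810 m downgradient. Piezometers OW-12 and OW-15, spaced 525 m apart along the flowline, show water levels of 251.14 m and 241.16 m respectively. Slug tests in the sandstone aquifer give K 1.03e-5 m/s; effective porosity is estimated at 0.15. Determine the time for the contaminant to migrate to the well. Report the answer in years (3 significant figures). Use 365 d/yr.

Hydraulic gradient i = (251.14 − 241.16) / 525 = 9.98 / 525 = 0.01901
K = 1.03e-5 m/s × 86400 s/d = 0.8899 m/d
Darcy flux q = K·i = 0.8899 × 0.01901 = 0.01692 m/d
v_s = q/n_e = 0.01692/0.15 = 0.1128 m/d
t = L / v = 8810 / 0.1128 = 78120 d
   = 78120 / 365 = 214 yr

214 years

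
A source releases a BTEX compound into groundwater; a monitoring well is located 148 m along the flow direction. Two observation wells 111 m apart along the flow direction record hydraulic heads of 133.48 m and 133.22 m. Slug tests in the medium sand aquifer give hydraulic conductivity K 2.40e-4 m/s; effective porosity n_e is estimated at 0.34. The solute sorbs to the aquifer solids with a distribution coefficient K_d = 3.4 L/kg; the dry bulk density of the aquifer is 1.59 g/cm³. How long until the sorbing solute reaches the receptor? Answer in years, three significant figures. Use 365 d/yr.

Hydraulic gradient i = (133.48 − 133.22) / 111 = 0.26 / 111 = 0.002342
K = 2.40e-4 m/s × 86400 s/d = 20.74 m/d
q = Ki = 20.74 × 0.002342 = 0.04857 m/d
Seepage velocity v = q / n = 0.04857 / 0.34 = 0.1429 m/d
Retardation R = 1 + ρ_b·K_d/n = 1 + 1.59×3.4/0.34 = 16.90
Contaminant velocity v_c = v/R = 0.1429/16.90 = 0.008453 m/d
t = L/v_c = 148/0.008453 = 17510 d
   = 17510/365 = 48.0 yr

48.0 years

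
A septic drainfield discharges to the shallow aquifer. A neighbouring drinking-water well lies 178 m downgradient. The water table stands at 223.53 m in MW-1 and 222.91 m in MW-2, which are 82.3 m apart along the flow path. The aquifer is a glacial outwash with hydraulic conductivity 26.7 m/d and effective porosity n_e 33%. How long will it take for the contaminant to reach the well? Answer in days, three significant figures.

292 days

Hydraulic gradient i = (223.53 − 222.91) / 82.3 = 0.62 / 82.3 = 0.007533
q = Ki = 26.7 × 0.007533 = 0.2011 m/d
Seepage velocity v = q / n = 0.2011 / 0.33 = 0.6095 m/d
t = L / v = 178 / 0.6095 = 292.0 d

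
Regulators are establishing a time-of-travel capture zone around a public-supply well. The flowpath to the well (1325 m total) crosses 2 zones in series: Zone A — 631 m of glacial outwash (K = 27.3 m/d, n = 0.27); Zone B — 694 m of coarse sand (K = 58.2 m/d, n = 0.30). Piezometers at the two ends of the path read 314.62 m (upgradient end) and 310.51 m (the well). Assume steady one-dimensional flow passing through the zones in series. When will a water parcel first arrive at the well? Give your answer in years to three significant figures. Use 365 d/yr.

Total head drop ΔH = 314.62 − 310.51 = 4.11 m
Continuity: the same q passes through each zone, so ΔH = q·Σ(L_j/K_j) — the zones act as resistances in series.
Σ(L/K) = 631/27.3 + 694/58.2 = 23.11 + 11.92 = 35.04 d
q = ΔH / Σ(L/K) = 4.11 / 35.04 = 0.1173 m/d (same in every zone)
Zone A: v = q/n = 0.1173/0.27 = 0.4344 m/d → t_A = 631/0.4344 = 1452 d
Zone B: v = q/n = 0.1173/0.30 = 0.3910 m/d → t_B = 694/0.3910 = 1775 d
Total t = 1452 + 1775 = 3227 d
   = 3227 / 365 = 8.84 yr

8.84 years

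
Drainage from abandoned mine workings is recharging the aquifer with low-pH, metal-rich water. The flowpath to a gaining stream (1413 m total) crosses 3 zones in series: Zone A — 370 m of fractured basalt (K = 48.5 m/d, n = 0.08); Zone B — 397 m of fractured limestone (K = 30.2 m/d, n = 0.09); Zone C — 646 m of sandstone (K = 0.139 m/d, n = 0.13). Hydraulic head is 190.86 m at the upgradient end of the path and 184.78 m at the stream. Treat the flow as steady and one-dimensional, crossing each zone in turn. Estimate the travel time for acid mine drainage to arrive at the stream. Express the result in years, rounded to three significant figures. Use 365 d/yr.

Total head drop ΔH = 190.86 − 184.78 = 6.08 m
Continuity: the same q passes through each zone, so ΔH = q·Σ(L_j/K_j) — the zones act as resistances in series.
Σ(L/K) = 370/48.5 + 397/30.2 + 646/0.139 = 7.629 + 13.15 + 4647 = 4668 d
q = ΔH / Σ(L/K) = 6.08 / 4668 = 0.001302 m/d (same in every zone)
Zone A: v = q/n = 0.001302/0.08 = 0.01628 m/d → t_A = 370/0.01628 = 22730 d
Zone B: v = q/n = 0.001302/0.09 = 0.01447 m/d → t_B = 397/0.01447 = 27430 d
Zone C: v = q/n = 0.001302/0.13 = 0.01002 m/d → t_C = 646/0.01002 = 64480 d
Total t = 22730 + 27430 + 64480 = 114600 d
   = 114600 / 365 = 314 yr

314 years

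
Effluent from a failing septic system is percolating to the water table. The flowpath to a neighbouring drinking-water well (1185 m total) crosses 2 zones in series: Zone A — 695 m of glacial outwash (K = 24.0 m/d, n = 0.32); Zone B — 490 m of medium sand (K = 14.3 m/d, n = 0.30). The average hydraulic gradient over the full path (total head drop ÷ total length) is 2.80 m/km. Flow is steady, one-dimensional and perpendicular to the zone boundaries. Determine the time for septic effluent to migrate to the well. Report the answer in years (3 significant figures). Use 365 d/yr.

Steady 1-D flow in series ⇒ the Darcy flux q is identical in every zone and the zone head losses add (resistances L/K in series).
Σ(L/K) = 695/24.0 + 490/14.3 = 28.96 + 34.27 = 63.22 d
K_eq = L_total / Σ(L/K) = 1185 / 63.22 = 18.74 m/d
q = K_eq · i = 18.74 × 0.0028 = 0.05248 m/d (same in every zone)
Zone A: v = q/n = 0.05248/0.32 = 0.1640 m/d → t_A = 695/0.1640 = 4238 d
Zone B: v = q/n = 0.05248/0.30 = 0.1749 m/d → t_B = 490/0.1749 = 2801 d
Total t = 4238 + 2801 = 7039 d
   = 7039 / 365 = 19.3 yr

19.3 years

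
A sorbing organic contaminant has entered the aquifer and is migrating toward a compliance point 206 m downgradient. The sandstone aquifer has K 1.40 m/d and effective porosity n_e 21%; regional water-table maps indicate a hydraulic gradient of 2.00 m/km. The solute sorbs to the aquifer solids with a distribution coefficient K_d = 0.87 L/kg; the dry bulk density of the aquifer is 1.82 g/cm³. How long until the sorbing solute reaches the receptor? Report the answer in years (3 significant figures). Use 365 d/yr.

361 years

Specific discharge q = 1.40 × 0.0020 = 0.002800 m/d
Average linear velocity = 0.002800 / 0.21 = 0.01333 m/d
Retardation R = 1 + ρ_b·K_d/n = 1 + 1.82×0.87/0.21 = 8.540
Contaminant velocity v_c = v/R = 0.01333/8.540 = 0.001561 m/d
t = L/v_c = 206/0.001561 = 131900 d
   = 131900/365 = 361 yr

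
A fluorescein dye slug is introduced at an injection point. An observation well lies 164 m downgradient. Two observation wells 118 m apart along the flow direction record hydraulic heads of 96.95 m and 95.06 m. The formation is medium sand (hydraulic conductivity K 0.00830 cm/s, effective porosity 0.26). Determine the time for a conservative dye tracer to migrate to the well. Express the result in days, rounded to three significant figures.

Hydraulic gradient i = (96.95 − 95.06) / 118 = 1.89 / 118 = 0.01602
K = 0.00830 cm/s × 864 = 7.171 m/d
Specific discharge q = 7.171 × 0.01602 = 0.1149 m/d
v_s = q/n_e = 0.1149/0.26 = 0.4418 m/d
t = L / v = 164 / 0.4418 = 371.2 d

371 days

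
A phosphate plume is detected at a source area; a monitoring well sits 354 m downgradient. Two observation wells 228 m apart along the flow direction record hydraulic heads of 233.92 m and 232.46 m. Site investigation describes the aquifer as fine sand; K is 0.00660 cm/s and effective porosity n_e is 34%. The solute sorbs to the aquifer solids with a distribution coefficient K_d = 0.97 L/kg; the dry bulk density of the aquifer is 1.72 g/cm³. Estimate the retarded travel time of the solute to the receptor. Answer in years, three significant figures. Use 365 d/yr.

Hydraulic gradient i = (233.92 − 232.46) / 228 = 1.46 / 228 = 0.006404
K = 0.00660 cm/s × 864 = 5.702 m/d
Specific discharge q = 5.702 × 0.006404 = 0.03652 m/d
v_s = q/n_e = 0.03652/0.34 = 0.1074 m/d
Retardation R = 1 + ρ_b·K_d/n = 1 + 1.72×0.97/0.34 = 5.907
Contaminant velocity v_c = v/R = 0.1074/5.907 = 0.01818 m/d
t = L/v_c = 354/0.01818 = 19470 d
   = 19470/365 = 53.3 yr

53.3 years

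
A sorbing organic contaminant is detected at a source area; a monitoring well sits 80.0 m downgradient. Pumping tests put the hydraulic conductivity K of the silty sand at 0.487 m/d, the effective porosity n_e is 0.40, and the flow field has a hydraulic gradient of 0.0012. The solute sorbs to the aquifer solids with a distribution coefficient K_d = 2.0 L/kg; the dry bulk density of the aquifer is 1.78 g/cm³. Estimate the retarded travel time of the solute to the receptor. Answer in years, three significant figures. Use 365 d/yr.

Specific discharge q = 0.487 × 0.0012 = 5.844e-4 m/d
Seepage velocity v = q / n = 5.844e-4 / 0.40 = 0.001461 m/d
Retardation R = 1 + ρ_b·K_d/n = 1 + 1.78×2.0/0.40 = 9.900
Contaminant velocity v_c = v/R = 0.001461/9.900 = 1.476e-4 m/d
t = L/v_c = 80.0/1.476e-4 = 542100 d
   = 542100/365 = 1490 yr

1490 years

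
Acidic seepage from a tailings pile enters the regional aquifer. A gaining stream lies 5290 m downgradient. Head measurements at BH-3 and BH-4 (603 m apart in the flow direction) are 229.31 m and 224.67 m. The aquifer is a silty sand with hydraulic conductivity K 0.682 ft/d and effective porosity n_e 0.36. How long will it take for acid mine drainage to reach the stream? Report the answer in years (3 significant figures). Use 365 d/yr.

3260 years

Hydraulic gradient i = (229.31 − 224.67) / 603 = 4.64 / 603 = 0.007695
K = 0.682 ft/d × 0.3048 = 0.2079 m/d
q = Ki = 0.2079 × 0.007695 = 0.001600 m/d
v = Ki/n = 0.2079·0.007695/0.36 = 0.004443 m/d
t = L / v = 5290 / 0.004443 = 1.191e6 d
   = 1.191e6 / 365 = 3260 yr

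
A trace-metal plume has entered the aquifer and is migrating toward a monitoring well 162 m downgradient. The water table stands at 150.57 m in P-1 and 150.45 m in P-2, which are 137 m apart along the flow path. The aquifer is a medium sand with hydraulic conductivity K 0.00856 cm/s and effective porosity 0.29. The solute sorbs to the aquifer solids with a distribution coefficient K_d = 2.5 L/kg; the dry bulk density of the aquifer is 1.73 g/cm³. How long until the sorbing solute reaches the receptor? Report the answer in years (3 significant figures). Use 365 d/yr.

316 years

Hydraulic gradient i = (150.57 − 150.45) / 137 = 0.12 / 137 = 8.759e-4
K = 0.00856 cm/s × 864 = 7.396 m/d
Specific discharge q = 7.396 × 8.759e-4 = 0.006478 m/d
Average linear velocity = 0.006478 / 0.29 = 0.02234 m/d
Retardation R = 1 + ρ_b·K_d/n = 1 + 1.73×2.5/0.29 = 15.91
Contaminant velocity v_c = v/R = 0.02234/15.91 = 0.001404 m/d
t = L/v_c = 162/0.001404 = 115400 d
   = 115400/365 = 316 yr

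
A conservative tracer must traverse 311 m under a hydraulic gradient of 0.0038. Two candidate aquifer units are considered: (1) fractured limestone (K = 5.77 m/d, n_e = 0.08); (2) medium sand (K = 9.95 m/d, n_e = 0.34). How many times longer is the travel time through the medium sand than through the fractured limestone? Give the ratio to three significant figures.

2.46

Unit 1 (fractured limestone): v = 5.77×0.0038/0.08 = 0.2741 m/d, t = 311/0.2741 = 1135 d
Unit 2 (medium sand): v = 9.95×0.0038/0.34 = 0.1112 m/d, t = 311/0.1112 = 2797 d
t(medium sand) / t(fractured limestone) = 2797/1135 = 2.46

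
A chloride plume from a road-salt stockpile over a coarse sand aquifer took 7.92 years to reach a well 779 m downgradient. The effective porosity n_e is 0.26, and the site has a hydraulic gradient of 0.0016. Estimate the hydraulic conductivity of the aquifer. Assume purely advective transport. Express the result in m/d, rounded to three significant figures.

t = 7.92 years = 2891 d
v = L / t = 779 / 2891 = 0.2695 m/d
K = v · n / i = 0.2695 × 0.26 / 0.0016 = 43.8 m/d

43.8 m/d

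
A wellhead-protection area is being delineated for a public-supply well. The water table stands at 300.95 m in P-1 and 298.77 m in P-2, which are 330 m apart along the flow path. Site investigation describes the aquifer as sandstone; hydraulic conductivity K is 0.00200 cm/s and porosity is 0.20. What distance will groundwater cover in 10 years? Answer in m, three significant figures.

Hydraulic gradient i = (300.95 − 298.77) / 330 = 2.18 / 330 = 0.006606
K = 0.00200 cm/s × 864 = 1.728 m/d
Specific discharge q = 1.728 × 0.006606 = 0.01142 m/d
Seepage velocity v = q / n = 0.01142 / 0.20 = 0.05708 m/d
T = 10 yr × 365 = 3650 d
L = v × T = 0.05708 × 3650 = 208.3 m

208 m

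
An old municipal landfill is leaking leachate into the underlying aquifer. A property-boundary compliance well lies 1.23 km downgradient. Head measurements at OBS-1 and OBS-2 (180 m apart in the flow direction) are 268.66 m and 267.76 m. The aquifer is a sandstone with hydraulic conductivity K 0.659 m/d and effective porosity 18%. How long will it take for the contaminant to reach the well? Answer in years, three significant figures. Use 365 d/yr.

Hydraulic gradient i = (268.66 − 267.76) / 180 = 0.90 / 180 = 0.005000
q = Ki = 0.659 × 0.005000 = 0.003295 m/d
Seepage velocity v = q / n = 0.003295 / 0.18 = 0.01831 m/d
L = 1.23 km = 1230 m
t = L / v = 1230 / 0.01831 = 67190 d
   = 67190 / 365 = 184 yr

184 years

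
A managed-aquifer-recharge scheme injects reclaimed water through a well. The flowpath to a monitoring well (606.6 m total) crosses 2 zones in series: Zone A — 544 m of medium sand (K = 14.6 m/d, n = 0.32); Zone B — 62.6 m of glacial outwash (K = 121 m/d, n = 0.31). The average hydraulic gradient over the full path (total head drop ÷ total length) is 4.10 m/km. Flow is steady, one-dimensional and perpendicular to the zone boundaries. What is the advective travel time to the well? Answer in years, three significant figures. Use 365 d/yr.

8.05 years

For zones in series the flux q is common to all zones; the equivalent conductivity is the harmonic (thickness-weighted) mean, K_eq = L_total / Σ(L_j/K_j).
Σ(L/K) = 544/14.6 + 62.6/121 = 37.26 + 0.5174 = 37.78 d
K_eq = L_total / Σ(L/K) = 606.6 / 37.78 = 16.06 m/d
q = K_eq · i = 16.06 × 0.0041 = 0.06583 m/d (same in every zone)
Zone A: v = q/n = 0.06583/0.32 = 0.2057 m/d → t_A = 544/0.2057 = 2644 d
Zone B: v = q/n = 0.06583/0.31 = 0.2124 m/d → t_B = 62.6/0.2124 = 294.8 d
Total t = 2644 + 294.8 = 2939 d
   = 2939 / 365 = 8.05 yr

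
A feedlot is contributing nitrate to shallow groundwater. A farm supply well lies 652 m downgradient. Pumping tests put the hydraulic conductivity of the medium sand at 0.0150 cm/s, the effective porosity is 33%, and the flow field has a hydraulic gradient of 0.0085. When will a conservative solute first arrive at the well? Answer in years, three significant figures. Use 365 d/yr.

5.35 years

K = 0.0150 cm/s × 864 = 12.96 m/d
Specific discharge q = 12.96 × 0.0085 = 0.1102 m/d
v_s = q/n_e = 0.1102/0.33 = 0.3338 m/d
t = L / v = 652 / 0.3338 = 1953 d
   = 1953 / 365 = 5.35 yr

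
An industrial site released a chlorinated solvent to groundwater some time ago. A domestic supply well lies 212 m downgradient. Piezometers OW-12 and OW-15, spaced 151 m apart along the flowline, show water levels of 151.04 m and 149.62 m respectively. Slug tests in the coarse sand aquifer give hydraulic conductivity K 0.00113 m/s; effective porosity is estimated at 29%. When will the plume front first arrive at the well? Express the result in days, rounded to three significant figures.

Hydraulic gradient i = (151.04 − 149.62) / 151 = 1.42 / 151 = 0.009404
K = 0.00113 m/s × 86400 s/d = 97.63 m/d
Specific discharge q = 97.63 × 0.009404 = 0.9181 m/d
Seepage velocity v = q / n = 0.9181 / 0.29 = 3.166 m/d
t = L / v = 212 / 3.166 = 66.96 d

67.0 days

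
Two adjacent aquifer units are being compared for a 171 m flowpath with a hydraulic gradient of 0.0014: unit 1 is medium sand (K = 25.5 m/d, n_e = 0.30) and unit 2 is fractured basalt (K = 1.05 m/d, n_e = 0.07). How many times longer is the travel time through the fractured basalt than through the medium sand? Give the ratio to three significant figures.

5.67

Unit 1 (medium sand): v = 25.5×0.0014/0.30 = 0.1190 m/d, t = 171/0.1190 = 1437 d
Unit 2 (fractured basalt): v = 1.05×0.0014/0.07 = 0.02100 m/d, t = 171/0.02100 = 8143 d
t(fractured basalt) / t(medium sand) = 8143/1437 = 5.67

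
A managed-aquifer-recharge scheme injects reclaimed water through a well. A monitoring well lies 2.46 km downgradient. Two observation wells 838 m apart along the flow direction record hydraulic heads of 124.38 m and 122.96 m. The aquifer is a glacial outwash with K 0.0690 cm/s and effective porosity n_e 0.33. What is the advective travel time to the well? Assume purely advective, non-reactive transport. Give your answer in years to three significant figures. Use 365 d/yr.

Hydraulic gradient i = (124.38 − 122.96) / 838 = 1.42 / 838 = 0.001695
K = 0.0690 cm/s × 864 = 59.62 m/d
q = Ki = 59.62 × 0.001695 = 0.1010 m/d
v_s = q/n_e = 0.1010/0.33 = 0.3061 m/d
L = 2.46 km = 2460 m
t = L / v = 2460 / 0.3061 = 8036 d
   = 8036 / 365 = 22.0 yr

22.0 years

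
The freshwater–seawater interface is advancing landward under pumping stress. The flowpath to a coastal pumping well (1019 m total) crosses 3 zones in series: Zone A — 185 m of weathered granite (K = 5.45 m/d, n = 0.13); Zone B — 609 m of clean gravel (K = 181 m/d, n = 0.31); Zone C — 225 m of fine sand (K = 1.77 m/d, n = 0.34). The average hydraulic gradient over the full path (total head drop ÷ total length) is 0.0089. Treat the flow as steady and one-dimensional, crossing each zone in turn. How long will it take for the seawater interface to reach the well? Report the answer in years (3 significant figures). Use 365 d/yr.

14.4 years

Continuity: the same q passes through each zone, so ΔH = q·Σ(L_j/K_j) — the zones act as resistances in series.
Σ(L/K) = 185/5.45 + 609/181 + 225/1.77 = 33.94 + 3.365 + 127.1 = 164.4 d
K_eq = L_total / Σ(L/K) = 1019 / 164.4 = 6.197 m/d
q = K_eq · i = 6.197 × 0.0089 = 0.05516 m/d (same in every zone)
Zone A: v = q/n = 0.05516/0.13 = 0.4243 m/d → t_A = 185/0.4243 = 436.0 d
Zone B: v = q/n = 0.05516/0.31 = 0.1779 m/d → t_B = 609/0.1779 = 3423 d
Zone C: v = q/n = 0.05516/0.34 = 0.1622 m/d → t_C = 225/0.1622 = 1387 d
Total t = 436.0 + 3423 + 1387 = 5246 d
   = 5246 / 365 = 14.4 yr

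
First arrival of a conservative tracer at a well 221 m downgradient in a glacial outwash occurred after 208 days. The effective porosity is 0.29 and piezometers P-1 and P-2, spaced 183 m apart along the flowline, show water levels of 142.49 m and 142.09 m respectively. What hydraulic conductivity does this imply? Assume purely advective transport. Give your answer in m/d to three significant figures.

141 m/d

Hydraulic gradient i = (142.49 − 142.09) / 183 = 0.40 / 183 = 0.002186
v = L / t = 221 / 208 = 1.063 m/d
K = v · n / i = 1.063 × 0.29 / 0.002186 = 141 m/d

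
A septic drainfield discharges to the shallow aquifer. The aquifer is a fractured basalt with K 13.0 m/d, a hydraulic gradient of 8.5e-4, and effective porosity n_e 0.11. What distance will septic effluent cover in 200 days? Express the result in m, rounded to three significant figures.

20.1 m

Darcy flux q = K·i = 13.0 × 8.5e-4 = 0.01105 m/d
Seepage velocity v = q / n = 0.01105 / 0.11 = 0.1005 m/d
L = v × T = 0.1005 × 200 = 20.09 m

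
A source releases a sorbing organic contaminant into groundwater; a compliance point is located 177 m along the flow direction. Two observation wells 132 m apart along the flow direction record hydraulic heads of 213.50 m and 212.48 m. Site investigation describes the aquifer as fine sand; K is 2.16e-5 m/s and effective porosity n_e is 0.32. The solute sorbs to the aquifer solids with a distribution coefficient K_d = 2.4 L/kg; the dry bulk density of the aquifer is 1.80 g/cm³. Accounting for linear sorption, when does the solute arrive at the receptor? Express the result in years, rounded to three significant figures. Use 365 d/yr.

Hydraulic gradient i = (213.50 − 212.48) / 132 = 1.02 / 132 = 0.007727
K = 2.16e-5 m/s × 86400 s/d = 1.866 m/d
Darcy flux q = K·i = 1.866 × 0.007727 = 0.01442 m/d
Seepage velocity v = q / n = 0.01442 / 0.32 = 0.04507 m/d
Retardation R = 1 + ρ_b·K_d/n = 1 + 1.80×2.4/0.32 = 14.50
Contaminant velocity v_c = v/R = 0.04507/14.50 = 0.003108 m/d
t = L/v_c = 177/0.003108 = 56950 d
   = 56950/365 = 156 yr

156 years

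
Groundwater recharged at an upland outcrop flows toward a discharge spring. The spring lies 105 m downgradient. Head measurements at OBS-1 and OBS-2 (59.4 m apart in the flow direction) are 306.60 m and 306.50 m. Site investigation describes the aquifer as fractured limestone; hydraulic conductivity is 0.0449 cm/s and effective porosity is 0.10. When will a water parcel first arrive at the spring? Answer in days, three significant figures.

Hydraulic gradient i = (306.60 − 306.50) / 59.4 = 0.10 / 59.4 = 0.001684
K = 0.0449 cm/s × 864 = 38.79 m/d
Darcy flux q = K·i = 38.79 × 0.001684 = 0.06531 m/d
Seepage velocity v = q / n = 0.06531 / 0.10 = 0.6531 m/d
t = L / v = 105 / 0.6531 = 160.8 d

161 days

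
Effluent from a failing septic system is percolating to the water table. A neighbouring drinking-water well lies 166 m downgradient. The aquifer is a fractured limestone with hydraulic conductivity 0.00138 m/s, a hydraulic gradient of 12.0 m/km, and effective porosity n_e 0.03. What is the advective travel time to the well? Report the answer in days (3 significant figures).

K = 0.00138 m/s × 86400 s/d = 119.2 m/d
q = Ki = 119.2 × 0.012 = 1.431 m/d
Average linear velocity = 1.431 / 0.03 = 47.69 m/d
t = L / v = 166 / 47.69 = 3.481 d

3.48 days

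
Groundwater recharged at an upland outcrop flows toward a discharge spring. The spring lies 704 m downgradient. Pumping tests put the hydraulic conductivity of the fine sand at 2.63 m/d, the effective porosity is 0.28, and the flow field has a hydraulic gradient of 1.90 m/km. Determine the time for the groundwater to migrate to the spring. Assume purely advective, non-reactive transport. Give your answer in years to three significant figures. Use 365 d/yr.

108 years

q = Ki = 2.63 × 0.0019 = 0.004997 m/d
v = Ki/n = 2.63·0.0019/0.28 = 0.01785 m/d
t = L / v = 704 / 0.01785 = 39450 d
   = 39450 / 365 = 108 yr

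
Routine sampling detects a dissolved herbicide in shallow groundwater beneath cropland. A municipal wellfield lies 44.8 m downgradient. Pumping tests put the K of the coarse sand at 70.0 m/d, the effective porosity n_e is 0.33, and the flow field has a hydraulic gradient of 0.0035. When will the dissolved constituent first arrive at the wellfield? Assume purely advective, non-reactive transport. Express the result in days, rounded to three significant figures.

60.3 days

Specific discharge q = 70.0 × 0.0035 = 0.2450 m/d
Average linear velocity = 0.2450 / 0.33 = 0.7424 m/d
t = L / v = 44.8 / 0.7424 = 60.34 d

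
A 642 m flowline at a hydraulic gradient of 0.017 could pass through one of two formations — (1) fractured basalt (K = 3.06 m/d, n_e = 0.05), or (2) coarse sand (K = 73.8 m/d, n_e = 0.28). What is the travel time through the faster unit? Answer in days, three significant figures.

Unit 1 (fractured basalt): v = 3.06×0.017/0.05 = 1.040 m/d, t = 642/1.040 = 617.1 d
Unit 2 (coarse sand): v = 73.8×0.017/0.28 = 4.481 m/d, t = 642/4.481 = 143.3 d
Faster unit: t = 143 d

143 days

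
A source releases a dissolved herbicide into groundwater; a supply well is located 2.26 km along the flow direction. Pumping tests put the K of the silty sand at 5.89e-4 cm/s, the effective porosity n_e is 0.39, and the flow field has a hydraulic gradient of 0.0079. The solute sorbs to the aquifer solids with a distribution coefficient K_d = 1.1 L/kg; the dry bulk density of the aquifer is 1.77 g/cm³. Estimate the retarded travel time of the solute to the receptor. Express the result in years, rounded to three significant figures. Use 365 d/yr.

3600 years

K = 5.89e-4 cm/s × 864 = 0.5089 m/d
Specific discharge q = 0.5089 × 0.0079 = 0.004020 m/d
Average linear velocity = 0.004020 / 0.39 = 0.01031 m/d
Retardation R = 1 + ρ_b·K_d/n = 1 + 1.77×1.1/0.39 = 5.992
Contaminant velocity v_c = v/R = 0.01031/5.992 = 0.001720 m/d
L = 2.26 km = 2260 m
t = L/v_c = 2260/0.001720 = 1.314e6 d
   = 1.314e6/365 = 3600 yr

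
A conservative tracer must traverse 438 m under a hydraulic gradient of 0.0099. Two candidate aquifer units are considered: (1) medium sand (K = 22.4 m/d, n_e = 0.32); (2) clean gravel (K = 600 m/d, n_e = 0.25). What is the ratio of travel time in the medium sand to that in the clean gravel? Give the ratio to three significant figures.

34.3

Unit 1 (medium sand): v = 22.4×0.0099/0.32 = 0.6930 m/d, t = 438/0.6930 = 632.0 d
Unit 2 (clean gravel): v = 600×0.0099/0.25 = 23.76 m/d, t = 438/23.76 = 18.43 d
t(medium sand) / t(clean gravel) = 632.0/18.43 = 34.3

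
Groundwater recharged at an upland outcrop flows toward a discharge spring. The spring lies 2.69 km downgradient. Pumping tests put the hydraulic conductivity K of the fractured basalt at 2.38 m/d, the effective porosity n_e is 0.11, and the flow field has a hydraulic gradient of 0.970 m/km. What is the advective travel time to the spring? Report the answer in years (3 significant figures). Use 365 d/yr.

351 years

q = Ki = 2.38 × 9.7e-4 = 0.002309 m/d
Seepage velocity v = q / n = 0.002309 / 0.11 = 0.02099 m/d
L = 2.69 km = 2690 m
t = L / v = 2690 / 0.02099 = 128200 d
   = 128200 / 365 = 351 yr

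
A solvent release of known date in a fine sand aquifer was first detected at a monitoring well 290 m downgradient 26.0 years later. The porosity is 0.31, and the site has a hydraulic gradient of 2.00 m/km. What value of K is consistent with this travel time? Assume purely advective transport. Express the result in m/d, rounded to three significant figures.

t = 26.0 years = 9490 d
v = L / t = 290 / 9490 = 0.03056 m/d
K = v · n / i = 0.03056 × 0.31 / 0.0020 = 4.74 m/d

4.74 m/d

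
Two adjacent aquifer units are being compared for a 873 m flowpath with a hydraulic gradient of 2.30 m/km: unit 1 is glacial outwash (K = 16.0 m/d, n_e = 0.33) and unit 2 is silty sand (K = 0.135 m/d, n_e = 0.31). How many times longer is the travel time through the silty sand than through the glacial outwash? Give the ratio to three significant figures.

Unit 1 (glacial outwash): v = 16.0×0.0023/0.33 = 0.1115 m/d, t = 873/0.1115 = 7829 d
Unit 2 (silty sand): v = 0.135×0.0023/0.31 = 0.001002 m/d, t = 873/0.001002 = 871600 d
t(silty sand) / t(glacial outwash) = 871600/7829 = 111

111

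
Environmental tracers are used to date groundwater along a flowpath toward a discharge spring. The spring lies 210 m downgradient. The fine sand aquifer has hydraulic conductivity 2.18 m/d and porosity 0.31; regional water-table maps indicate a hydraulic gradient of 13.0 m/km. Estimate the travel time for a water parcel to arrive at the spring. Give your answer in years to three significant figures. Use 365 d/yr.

Darcy flux q = K·i = 2.18 × 0.013 = 0.02834 m/d
v_s = q/n_e = 0.02834/0.31 = 0.09142 m/d
t = L / v = 210 / 0.09142 = 2297 d
   = 2297 / 365 = 6.29 yr

6.29 years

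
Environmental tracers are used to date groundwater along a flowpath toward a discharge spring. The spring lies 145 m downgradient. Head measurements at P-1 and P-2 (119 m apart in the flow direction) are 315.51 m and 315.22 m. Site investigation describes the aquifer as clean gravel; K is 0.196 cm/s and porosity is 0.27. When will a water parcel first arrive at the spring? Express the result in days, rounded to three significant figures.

94.9 days

Hydraulic gradient i = (315.51 − 315.22) / 119 = 0.29 / 119 = 0.002437
K = 0.196 cm/s × 864 = 169.3 m/d
Specific discharge q = 169.3 × 0.002437 = 0.4127 m/d
Average linear velocity = 0.4127 / 0.27 = 1.528 m/d
t = L / v = 145 / 1.528 = 94.87 d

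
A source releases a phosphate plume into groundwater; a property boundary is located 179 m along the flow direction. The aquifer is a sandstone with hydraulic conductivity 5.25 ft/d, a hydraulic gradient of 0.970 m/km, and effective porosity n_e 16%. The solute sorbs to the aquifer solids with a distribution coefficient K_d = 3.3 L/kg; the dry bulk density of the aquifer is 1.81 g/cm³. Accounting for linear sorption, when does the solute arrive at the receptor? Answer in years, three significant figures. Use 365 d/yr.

1940 years

K = 5.25 ft/d × 0.3048 = 1.600 m/d
Specific discharge q = 1.600 × 9.7e-4 = 0.001552 m/d
Seepage velocity v = q / n = 0.001552 / 0.16 = 0.009701 m/d
Retardation R = 1 + ρ_b·K_d/n = 1 + 1.81×3.3/0.16 = 38.33
Contaminant velocity v_c = v/R = 0.009701/38.33 = 2.531e-4 m/d
t = L/v_c = 179/2.531e-4 = 707300 d
   = 707300/365 = 1940 yr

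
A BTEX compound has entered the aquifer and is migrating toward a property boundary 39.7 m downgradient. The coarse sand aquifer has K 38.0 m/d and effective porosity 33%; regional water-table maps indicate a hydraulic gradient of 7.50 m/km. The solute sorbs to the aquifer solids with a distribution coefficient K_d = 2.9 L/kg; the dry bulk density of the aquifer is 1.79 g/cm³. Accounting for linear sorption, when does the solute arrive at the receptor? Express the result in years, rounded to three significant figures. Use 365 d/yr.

2.11 years

Specific discharge q = 38.0 × 0.0075 = 0.2850 m/d
Average linear velocity = 0.2850 / 0.33 = 0.8636 m/d
Retardation R = 1 + ρ_b·K_d/n = 1 + 1.79×2.9/0.33 = 16.73
Contaminant velocity v_c = v/R = 0.8636/16.73 = 0.05162 m/d
t = L/v_c = 39.7/0.05162 = 769.1 d
   = 769.1/365 = 2.11 yr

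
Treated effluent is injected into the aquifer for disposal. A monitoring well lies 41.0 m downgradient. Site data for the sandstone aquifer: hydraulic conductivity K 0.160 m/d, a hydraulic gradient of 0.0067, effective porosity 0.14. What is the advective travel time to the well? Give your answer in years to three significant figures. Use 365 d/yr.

Darcy flux q = K·i = 0.160 × 0.0067 = 0.001072 m/d
Average linear velocity = 0.001072 / 0.14 = 0.007657 m/d
t = L / v = 41.0 / 0.007657 = 5354 d
   = 5354 / 365 = 14.7 yr

14.7 years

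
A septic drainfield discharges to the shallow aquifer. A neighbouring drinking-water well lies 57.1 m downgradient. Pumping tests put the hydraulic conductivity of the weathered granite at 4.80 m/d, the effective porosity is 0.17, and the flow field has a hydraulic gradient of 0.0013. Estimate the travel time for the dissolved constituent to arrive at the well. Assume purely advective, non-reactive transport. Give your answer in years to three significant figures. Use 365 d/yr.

4.26 years

Specific discharge q = 4.80 × 0.0013 = 0.006240 m/d
v = Ki/n = 4.80·0.0013/0.17 = 0.03671 m/d
t = L / v = 57.1 / 0.03671 = 1556 d
   = 1556 / 365 = 4.26 yr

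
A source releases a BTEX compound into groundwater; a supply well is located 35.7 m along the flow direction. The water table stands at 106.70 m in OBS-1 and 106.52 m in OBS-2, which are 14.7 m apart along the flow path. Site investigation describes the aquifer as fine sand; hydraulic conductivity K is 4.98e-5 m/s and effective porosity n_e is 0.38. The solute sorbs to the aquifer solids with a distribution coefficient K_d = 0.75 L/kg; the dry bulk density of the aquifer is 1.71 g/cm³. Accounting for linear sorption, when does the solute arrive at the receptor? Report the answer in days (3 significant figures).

1130 days

Hydraulic gradient i = (106.70 − 106.52) / 14.7 = 0.18 / 14.7 = 0.01224
K = 4.98e-5 m/s × 86400 s/d = 4.303 m/d
Darcy flux q = K·i = 4.303 × 0.01224 = 0.05269 m/d
Average linear velocity = 0.05269 / 0.38 = 0.1386 m/d
Retardation R = 1 + ρ_b·K_d/n = 1 + 1.71×0.75/0.38 = 4.375
Contaminant velocity v_c = v/R = 0.1386/4.375 = 0.03169 m/d
t = L/v_c = 35.7/0.03169 = 1127 d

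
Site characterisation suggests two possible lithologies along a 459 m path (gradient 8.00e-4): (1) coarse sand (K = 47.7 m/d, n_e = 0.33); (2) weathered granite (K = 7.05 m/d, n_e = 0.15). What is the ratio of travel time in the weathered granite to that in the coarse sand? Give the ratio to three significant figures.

Unit 1 (coarse sand): v = 47.7×8.0e-4/0.33 = 0.1156 m/d, t = 459/0.1156 = 3969 d
Unit 2 (weathered granite): v = 7.05×8.0e-4/0.15 = 0.03760 m/d, t = 459/0.03760 = 12210 d
t(weathered granite) / t(coarse sand) = 12210/3969 = 3.08

3.08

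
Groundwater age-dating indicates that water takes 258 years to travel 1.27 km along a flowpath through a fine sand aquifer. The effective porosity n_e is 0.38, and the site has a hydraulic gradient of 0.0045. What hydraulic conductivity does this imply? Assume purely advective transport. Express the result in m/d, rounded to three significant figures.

1.14 m/d

t = 258 years = 94170 d
L = 1.27 km = 1270 m
v = L / t = 1270 / 94170 = 0.01349 m/d
K = v · n / i = 0.01349 × 0.38 / 0.0045 = 1.14 m/d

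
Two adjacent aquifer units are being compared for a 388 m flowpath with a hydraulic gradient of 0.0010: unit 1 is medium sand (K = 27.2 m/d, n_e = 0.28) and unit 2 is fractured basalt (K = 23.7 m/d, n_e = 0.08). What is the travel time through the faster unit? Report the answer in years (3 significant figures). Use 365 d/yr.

3.59 years

Unit 1 (medium sand): v = 27.2×0.0010/0.28 = 0.09714 m/d, t = 388/0.09714 = 3994 d
Unit 2 (fractured basalt): v = 23.7×0.0010/0.08 = 0.2962 m/d, t = 388/0.2962 = 1310 d
Faster: 1310 d / 365 = 3.59 yr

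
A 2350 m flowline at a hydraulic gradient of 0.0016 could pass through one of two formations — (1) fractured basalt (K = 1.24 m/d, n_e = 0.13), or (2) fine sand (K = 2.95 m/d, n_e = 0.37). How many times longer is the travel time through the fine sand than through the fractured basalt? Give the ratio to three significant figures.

1.20

Unit 1 (fractured basalt): v = 1.24×0.0016/0.13 = 0.01526 m/d, t = 2350/0.01526 = 154000 d
Unit 2 (fine sand): v = 2.95×0.0016/0.37 = 0.01276 m/d, t = 2350/0.01276 = 184200 d
t(fine sand) / t(fractured basalt) = 184200/154000 = 1.20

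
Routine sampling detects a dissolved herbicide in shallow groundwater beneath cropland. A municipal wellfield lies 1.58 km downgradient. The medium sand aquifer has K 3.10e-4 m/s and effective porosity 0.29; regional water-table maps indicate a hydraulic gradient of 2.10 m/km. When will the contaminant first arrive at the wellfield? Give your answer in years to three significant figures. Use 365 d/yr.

22.3 years

K = 3.10e-4 m/s × 86400 s/d = 26.78 m/d
Specific discharge q = 26.78 × 0.0021 = 0.05625 m/d
Average linear velocity = 0.05625 / 0.29 = 0.1940 m/d
L = 1.58 km = 1580 m
t = L / v = 1580 / 0.1940 = 8146 d
   = 8146 / 365 = 22.3 yr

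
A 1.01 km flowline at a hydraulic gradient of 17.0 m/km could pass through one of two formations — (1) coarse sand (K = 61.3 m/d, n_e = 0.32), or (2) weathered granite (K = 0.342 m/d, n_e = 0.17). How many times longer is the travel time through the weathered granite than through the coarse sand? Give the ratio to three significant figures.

95.2

Unit 1 (coarse sand): v = 61.3×0.017/0.32 = 3.257 m/d, t = 1010/3.257 = 310.1 d
Unit 2 (weathered granite): v = 0.342×0.017/0.17 = 0.03420 m/d, t = 1010/0.03420 = 29530 d
t(weathered granite) / t(coarse sand) = 29530/310.1 = 95.2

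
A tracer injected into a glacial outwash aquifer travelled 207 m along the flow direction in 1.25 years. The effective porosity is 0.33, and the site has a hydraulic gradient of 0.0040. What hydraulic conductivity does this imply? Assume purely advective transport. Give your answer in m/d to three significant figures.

37.4 m/d

t = 1.25 years = 456.3 d
v = L / t = 207 / 456.3 = 0.4537 m/d
K = v · n / i = 0.4537 × 0.33 / 0.0040 = 37.4 m/d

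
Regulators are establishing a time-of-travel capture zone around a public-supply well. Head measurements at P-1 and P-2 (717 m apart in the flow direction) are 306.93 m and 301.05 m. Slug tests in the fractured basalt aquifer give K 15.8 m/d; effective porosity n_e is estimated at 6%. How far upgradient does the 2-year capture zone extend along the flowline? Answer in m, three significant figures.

Hydraulic gradient i = (306.93 − 301.05) / 717 = 5.88 / 717 = 0.008201
Darcy flux q = K·i = 15.8 × 0.008201 = 0.1296 m/d
v = Ki/n = 15.8·0.008201/0.06 = 2.160 m/d
T = 2 yr × 365 = 730 d
L = v × T = 2.160 × 730 = 1576 m

1580 m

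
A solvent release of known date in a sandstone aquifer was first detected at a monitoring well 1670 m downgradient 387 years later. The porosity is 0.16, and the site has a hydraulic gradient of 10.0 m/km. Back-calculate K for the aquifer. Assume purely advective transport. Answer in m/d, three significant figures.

0.189 m/d

t = 387 years = 141300 d
v = L / t = 1670 / 141300 = 0.01182 m/d
K = v · n / i = 0.01182 × 0.16 / 0.010 = 0.189 m/d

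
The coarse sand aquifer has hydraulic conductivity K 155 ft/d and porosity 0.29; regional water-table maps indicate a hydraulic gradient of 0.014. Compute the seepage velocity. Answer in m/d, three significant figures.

2.28 m/d

K = 155 ft/d × 0.3048 = 47.24 m/d
Specific discharge q = 47.24 × 0.014 = 0.6614 m/d
v = Ki/n = 47.24·0.014/0.29 = 2.281 m/d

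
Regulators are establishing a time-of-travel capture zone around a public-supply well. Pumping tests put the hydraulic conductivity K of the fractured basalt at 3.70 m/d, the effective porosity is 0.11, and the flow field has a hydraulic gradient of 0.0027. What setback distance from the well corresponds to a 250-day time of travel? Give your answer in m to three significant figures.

Darcy flux q = K·i = 3.70 × 0.0027 = 0.009990 m/d
Seepage velocity v = q / n = 0.009990 / 0.11 = 0.09082 m/d
L = v × T = 0.09082 × 250 = 22.70 m

22.7 m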